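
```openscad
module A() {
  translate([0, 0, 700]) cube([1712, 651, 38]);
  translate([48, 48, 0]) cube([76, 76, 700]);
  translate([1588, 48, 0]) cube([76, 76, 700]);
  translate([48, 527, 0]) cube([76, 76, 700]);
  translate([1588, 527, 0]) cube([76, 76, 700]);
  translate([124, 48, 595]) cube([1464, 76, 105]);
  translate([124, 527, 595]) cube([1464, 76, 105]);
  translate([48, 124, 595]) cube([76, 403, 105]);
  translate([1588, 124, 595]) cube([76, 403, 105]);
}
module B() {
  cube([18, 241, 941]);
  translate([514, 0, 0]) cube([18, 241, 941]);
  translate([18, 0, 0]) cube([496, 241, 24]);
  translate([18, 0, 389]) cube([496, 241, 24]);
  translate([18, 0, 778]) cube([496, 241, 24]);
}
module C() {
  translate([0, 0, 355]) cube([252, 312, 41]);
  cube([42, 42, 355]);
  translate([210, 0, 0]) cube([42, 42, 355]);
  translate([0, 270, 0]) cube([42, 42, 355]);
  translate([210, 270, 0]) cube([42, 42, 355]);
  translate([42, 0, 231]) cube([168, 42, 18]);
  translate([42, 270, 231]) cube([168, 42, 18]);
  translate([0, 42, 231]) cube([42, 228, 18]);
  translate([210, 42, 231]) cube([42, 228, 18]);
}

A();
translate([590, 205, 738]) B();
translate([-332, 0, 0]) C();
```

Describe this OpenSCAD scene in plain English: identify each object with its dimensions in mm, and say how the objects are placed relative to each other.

A is a rectangular dining table. The top is 1712×651×38 mm with its upper surface at z = 738 mm. It stands on four 76×76 mm square legs, each inset 48 mm from the nearest pair of top edges, running from the floor to the underside of the top. Four apron rails, 76 mm thick and 105 mm tall, run between adjacent legs with their top edges flush with the underside of the top and their outer faces flush with the legs' outer faces.

B is an open bookshelf. Two side panels, each 18 mm thick, 241 mm deep and 941 mm tall, stand 532 mm apart (outside-to-outside). Between them sit 3 shelves, each 24 mm thick and 241 mm deep, spanning the full gap between the sides. The bottom shelf rests on the floor (its underside at z = 0) and the clear gap between one shelf's top and the next shelf's underside is 365 mm.

C is a simple wooden stool: a rectangular seat 252 mm (x) by 312 mm (y), 41 mm thick, top face at z = 396 mm, on four square legs, each 42×42 mm in cross-section. The legs rest on z = 0, each flush with a corner of the seat. Four stretchers, 42 mm wide and 18 mm tall, connect adjacent legs with their undersides at z = 231 mm, each running between the inner faces of the legs it joins and aligned with the legs' outer faces on the other axis.

The bookshelf is on top of the table, centred. The stool is on the floor beside the table on its −x side.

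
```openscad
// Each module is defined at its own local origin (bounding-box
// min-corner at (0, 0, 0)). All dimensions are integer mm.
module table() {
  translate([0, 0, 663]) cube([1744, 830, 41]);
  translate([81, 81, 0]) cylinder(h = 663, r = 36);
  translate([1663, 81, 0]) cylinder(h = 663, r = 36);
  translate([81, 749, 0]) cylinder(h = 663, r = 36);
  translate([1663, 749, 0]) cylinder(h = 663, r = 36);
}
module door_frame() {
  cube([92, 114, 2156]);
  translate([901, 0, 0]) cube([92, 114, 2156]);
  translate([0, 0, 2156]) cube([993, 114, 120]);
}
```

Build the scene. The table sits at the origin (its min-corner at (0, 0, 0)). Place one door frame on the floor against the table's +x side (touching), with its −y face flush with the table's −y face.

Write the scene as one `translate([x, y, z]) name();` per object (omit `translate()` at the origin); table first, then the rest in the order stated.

table();
translate([1744, 0, 0]) door_frame();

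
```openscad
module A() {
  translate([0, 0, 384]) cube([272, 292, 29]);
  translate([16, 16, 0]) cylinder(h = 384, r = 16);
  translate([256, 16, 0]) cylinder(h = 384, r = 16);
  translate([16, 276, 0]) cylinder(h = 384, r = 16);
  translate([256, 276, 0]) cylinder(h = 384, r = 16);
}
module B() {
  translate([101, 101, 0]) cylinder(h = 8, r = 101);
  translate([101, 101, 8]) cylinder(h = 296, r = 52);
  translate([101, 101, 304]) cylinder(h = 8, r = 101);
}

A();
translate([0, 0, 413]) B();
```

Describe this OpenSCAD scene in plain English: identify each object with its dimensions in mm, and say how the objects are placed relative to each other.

A is a simple wooden stool: a rectangular seat 272 mm (x) by 292 mm (y), 29 mm thick, top face at z = 413 mm, on four round legs, each 32 mm in diameter. The legs rest on z = 0, each leg's axis is inset half a diameter from the nearest pair of seat edges (so the leg's bounding box is flush with the corner).

B is a spool: two coaxial disc flanges of radius 101 mm and thickness 8 mm, joined by a core cylinder of radius 52 mm and height 296 mm. The lower flange rests on z = 0 and the three cylinders share a vertical axis.

The spool is on top of the stool.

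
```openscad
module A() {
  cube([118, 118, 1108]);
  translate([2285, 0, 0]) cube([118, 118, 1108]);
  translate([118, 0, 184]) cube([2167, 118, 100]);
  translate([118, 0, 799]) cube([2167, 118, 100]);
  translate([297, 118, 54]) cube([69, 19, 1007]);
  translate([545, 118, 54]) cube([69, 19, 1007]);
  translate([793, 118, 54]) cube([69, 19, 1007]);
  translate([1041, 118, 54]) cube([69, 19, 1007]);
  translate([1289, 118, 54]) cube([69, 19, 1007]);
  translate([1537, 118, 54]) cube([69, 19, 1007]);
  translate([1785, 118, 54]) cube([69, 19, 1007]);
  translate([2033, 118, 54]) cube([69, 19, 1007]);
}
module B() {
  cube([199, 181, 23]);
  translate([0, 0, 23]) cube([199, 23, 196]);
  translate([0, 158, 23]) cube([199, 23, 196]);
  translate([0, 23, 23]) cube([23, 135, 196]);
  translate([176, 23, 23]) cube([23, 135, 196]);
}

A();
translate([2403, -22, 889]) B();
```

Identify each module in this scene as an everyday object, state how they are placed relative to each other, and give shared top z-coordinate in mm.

A is a fence section. B is an open box. The open box is beside the fence section with their tops flush at z = 1108. The shared top z-coordinate is 1108 mm.

Both tops at z = 1108 mm.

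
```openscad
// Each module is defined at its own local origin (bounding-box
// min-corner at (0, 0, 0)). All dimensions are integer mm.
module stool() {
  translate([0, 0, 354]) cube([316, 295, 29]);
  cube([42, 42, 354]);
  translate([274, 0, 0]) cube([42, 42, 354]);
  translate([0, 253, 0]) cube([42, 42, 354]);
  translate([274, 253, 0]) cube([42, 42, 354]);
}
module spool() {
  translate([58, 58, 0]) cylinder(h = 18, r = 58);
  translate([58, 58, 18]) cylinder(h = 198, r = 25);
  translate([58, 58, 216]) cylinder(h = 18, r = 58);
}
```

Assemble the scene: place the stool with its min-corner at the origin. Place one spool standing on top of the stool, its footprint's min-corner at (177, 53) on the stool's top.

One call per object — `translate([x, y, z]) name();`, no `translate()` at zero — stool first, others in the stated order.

stool();
translate([177, 53, 383]) spool();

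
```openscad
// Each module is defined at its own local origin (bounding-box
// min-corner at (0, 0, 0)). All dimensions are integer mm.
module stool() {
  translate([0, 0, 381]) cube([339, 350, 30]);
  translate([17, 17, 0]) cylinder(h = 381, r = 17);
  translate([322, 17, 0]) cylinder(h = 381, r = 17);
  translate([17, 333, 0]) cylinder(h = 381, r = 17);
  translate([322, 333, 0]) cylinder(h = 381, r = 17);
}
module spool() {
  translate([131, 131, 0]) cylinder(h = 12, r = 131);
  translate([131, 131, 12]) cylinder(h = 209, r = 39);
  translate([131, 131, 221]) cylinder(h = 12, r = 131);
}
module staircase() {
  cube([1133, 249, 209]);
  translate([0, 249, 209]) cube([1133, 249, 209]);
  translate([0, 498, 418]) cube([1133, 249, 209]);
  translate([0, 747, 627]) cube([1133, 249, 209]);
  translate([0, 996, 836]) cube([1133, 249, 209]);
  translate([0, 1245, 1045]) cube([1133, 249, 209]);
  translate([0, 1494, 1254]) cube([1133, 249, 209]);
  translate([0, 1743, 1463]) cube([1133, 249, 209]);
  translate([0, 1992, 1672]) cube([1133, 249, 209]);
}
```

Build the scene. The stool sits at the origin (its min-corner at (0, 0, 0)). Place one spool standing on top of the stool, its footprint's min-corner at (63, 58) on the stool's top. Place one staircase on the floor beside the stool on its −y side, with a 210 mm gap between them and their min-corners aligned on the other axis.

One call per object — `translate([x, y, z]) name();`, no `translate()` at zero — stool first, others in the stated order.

stool();
translate([63, 58, 411]) spool();
translate([0, -2451, 0]) staircase();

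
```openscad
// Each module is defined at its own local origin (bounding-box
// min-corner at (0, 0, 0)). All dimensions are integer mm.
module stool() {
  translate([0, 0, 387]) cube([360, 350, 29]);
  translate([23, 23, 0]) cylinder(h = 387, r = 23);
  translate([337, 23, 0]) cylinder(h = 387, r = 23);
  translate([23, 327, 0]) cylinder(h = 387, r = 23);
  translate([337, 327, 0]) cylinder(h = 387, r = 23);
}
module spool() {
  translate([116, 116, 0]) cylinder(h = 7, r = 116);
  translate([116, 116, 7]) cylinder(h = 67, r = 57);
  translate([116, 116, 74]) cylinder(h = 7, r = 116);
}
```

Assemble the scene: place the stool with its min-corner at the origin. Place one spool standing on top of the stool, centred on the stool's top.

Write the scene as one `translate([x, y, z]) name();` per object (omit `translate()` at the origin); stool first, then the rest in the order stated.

stool();
translate([64, 59, 416]) spool();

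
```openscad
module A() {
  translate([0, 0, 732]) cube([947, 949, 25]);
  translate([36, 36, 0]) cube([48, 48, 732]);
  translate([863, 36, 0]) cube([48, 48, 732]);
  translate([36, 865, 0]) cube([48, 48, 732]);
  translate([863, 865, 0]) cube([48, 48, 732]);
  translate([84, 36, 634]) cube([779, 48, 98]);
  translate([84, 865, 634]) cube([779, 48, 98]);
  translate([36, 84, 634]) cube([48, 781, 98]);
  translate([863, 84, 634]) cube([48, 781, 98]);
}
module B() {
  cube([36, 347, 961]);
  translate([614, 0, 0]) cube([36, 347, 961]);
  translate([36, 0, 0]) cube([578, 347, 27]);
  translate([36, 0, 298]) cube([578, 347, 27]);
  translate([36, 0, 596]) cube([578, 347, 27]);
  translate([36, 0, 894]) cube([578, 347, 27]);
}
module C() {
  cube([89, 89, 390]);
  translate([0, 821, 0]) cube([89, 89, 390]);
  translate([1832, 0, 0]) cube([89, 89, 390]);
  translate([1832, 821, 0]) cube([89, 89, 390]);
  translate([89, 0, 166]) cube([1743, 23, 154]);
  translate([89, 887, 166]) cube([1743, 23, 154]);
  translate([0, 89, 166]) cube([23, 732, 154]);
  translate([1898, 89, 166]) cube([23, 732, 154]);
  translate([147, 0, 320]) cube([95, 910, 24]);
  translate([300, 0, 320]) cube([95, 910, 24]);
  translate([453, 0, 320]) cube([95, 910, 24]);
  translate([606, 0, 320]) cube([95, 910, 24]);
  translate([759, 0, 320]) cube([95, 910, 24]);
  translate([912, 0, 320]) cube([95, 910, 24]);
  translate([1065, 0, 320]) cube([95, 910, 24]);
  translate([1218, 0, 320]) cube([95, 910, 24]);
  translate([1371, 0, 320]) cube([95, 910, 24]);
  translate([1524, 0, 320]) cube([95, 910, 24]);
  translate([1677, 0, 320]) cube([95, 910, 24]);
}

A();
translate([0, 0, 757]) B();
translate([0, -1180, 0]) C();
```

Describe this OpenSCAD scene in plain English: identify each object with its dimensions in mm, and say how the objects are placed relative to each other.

A is a table with a 947×949 mm rectangular top, 25 mm thick, top surface at z = 757 mm, supported by four 48×48 mm square legs, each inset 36 mm from the nearest pair of top edges, running from the floor. Four apron rails, 48 mm thick and 98 mm tall, run between adjacent legs with their top edges flush with the underside of the top and their outer faces flush with the legs' outer faces.

B is a bookshelf 650 mm wide overall, 347 mm deep and 961 mm tall. The two sides are 36 mm thick vertical panels. 4 horizontal shelves of 27 mm thickness span between the inner faces of the sides; the lowest shelf sits on the floor and shelves are stacked with a clear vertical gap of 271 mm between each pair.

C is a bed frame 1921 mm long (x) by 910 mm wide (y). Four 89×89 mm corner posts, 390 mm tall, at the corners of the footprint. Four rails of 23 mm thickness and 154 mm height run between adjacent posts with their undersides at z = 166 mm, their outer faces flush with the outside of the frame (the two x-running rails run between the posts' inner faces; the two y-running rails run between the posts' inner faces). 11 slats, each 95 mm wide (x) and 24 mm thick, lie across the top of the two x-running rails, running the full 910 mm width of the frame in y; the slats are evenly spaced along x between the inner faces of the end posts with equal gaps (rounded down to the nearest mm) at the −x end and between each pair — any rounding remainder accumulates at the +x end.

The bookshelf is on top of the table. The bed frame is on the floor beside the table on its −y side.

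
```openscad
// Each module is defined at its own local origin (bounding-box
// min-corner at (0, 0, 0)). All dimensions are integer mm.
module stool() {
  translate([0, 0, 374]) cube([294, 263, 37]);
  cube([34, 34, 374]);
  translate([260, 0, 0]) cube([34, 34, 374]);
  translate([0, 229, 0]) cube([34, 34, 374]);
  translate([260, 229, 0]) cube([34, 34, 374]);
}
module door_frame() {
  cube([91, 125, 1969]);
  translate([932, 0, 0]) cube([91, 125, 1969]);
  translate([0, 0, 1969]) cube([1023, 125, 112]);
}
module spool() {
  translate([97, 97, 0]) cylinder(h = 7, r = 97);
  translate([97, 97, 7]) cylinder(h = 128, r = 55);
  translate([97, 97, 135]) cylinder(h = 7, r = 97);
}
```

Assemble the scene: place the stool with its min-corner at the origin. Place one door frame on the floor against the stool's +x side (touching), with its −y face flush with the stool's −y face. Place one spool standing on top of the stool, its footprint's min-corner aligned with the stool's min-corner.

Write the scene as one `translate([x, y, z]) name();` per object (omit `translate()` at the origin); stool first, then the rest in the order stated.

stool();
translate([294, 0, 0]) door_frame();
translate([0, 0, 411]) spool();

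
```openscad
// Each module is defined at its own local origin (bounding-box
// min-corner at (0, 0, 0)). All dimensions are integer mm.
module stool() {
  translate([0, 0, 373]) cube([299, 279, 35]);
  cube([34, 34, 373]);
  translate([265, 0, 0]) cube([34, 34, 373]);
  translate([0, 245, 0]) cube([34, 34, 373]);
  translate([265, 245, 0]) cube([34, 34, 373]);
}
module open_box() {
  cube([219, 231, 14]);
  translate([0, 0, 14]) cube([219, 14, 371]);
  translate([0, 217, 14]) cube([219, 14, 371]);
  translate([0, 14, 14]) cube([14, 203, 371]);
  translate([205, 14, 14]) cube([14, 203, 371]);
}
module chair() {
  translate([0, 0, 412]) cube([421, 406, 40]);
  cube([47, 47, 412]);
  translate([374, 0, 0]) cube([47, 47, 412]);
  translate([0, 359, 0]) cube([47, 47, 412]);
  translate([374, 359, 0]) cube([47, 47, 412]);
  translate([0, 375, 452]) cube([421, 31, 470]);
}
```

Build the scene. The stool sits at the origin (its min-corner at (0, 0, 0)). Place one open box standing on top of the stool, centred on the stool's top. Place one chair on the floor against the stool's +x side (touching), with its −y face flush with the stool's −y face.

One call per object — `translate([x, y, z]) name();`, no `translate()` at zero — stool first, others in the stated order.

stool();
translate([40, 24, 408]) open_box();
translate([299, 0, 0]) chair();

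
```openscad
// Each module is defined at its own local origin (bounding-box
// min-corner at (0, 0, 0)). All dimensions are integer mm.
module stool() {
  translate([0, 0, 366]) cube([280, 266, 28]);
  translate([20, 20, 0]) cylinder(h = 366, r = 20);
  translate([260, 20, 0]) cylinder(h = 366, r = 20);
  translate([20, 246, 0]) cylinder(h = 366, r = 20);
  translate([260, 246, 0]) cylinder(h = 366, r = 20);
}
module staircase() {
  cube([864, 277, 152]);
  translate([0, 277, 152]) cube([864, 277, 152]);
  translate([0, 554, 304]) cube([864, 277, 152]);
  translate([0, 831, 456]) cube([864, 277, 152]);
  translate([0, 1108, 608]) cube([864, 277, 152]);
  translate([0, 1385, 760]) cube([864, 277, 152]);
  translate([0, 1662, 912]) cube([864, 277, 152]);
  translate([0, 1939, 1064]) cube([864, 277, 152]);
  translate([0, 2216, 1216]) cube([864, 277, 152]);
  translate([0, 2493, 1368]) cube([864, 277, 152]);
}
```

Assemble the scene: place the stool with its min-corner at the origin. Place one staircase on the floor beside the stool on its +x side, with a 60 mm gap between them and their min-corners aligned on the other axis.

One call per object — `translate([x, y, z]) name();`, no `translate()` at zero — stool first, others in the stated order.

stool();
translate([340, 0, 0]) staircase();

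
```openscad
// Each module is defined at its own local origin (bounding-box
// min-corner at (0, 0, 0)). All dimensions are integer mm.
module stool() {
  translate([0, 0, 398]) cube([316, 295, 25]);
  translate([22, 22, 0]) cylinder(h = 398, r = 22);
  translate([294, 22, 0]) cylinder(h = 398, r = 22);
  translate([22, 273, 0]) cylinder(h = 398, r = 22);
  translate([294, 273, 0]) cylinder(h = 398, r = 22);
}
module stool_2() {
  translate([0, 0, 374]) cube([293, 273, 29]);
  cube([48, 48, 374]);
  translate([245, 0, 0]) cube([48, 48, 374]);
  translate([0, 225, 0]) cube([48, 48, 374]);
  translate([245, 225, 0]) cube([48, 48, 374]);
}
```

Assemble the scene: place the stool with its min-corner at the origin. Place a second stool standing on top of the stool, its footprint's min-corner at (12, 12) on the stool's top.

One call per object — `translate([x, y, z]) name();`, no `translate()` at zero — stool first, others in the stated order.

stool();
translate([12, 12, 423]) stool_2();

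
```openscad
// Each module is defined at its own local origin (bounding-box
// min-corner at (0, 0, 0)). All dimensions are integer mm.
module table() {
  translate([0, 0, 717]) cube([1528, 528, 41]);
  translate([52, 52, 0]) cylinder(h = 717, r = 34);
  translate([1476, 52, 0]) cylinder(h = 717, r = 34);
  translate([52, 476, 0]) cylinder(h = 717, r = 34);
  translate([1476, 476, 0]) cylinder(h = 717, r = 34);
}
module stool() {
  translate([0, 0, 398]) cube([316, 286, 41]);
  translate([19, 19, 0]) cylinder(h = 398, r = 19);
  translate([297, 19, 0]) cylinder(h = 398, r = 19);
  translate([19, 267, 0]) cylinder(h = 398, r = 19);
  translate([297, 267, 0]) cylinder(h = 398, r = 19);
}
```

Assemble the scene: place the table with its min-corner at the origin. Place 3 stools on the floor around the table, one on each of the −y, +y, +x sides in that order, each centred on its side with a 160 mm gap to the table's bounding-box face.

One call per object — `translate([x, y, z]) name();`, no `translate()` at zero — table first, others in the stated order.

table();
translate([606, -446, 0]) stool();
translate([606, 688, 0]) stool();
translate([1688, 121, 0]) stool();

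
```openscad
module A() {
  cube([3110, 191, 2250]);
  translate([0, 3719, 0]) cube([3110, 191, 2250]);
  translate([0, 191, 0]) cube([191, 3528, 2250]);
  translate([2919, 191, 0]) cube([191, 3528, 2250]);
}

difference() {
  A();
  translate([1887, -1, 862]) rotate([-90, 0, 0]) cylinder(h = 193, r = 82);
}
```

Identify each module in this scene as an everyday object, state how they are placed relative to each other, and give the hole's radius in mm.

The subtracted cylinder has r = 82 mm.

A is a house frame. The house frame has a circular hole through its front wall. The hole's radius is 82 mm.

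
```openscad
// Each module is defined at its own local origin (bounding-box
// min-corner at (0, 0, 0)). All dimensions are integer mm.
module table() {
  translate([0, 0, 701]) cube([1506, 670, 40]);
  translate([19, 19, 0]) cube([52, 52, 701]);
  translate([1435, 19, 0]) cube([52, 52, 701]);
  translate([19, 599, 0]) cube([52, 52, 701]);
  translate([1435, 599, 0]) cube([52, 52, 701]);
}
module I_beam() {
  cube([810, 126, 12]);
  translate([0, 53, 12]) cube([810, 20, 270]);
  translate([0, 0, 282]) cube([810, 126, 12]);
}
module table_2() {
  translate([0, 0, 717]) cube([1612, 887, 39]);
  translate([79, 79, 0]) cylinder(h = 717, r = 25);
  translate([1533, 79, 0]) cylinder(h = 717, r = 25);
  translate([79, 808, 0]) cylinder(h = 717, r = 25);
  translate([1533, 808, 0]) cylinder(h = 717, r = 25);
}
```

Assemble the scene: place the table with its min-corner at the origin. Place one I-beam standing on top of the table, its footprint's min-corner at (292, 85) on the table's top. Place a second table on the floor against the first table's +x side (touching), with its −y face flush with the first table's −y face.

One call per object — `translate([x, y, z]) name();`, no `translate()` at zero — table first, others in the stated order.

table();
translate([292, 85, 741]) I_beam();
translate([1506, 0, 0]) table_2();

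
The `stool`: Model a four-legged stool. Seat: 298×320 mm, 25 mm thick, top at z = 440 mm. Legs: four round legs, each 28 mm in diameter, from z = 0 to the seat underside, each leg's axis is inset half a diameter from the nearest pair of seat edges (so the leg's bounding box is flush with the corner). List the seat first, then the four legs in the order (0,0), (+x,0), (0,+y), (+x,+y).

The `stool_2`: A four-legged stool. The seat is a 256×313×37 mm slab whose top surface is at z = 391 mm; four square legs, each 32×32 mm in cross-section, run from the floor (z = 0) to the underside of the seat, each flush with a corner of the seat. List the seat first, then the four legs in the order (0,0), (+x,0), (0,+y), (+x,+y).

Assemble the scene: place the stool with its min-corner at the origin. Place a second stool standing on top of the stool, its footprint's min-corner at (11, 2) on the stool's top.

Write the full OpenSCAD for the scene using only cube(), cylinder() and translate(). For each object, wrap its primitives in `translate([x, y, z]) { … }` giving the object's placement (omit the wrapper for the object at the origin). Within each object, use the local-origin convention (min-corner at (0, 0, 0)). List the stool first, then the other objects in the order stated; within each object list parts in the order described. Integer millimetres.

translate([0, 0, 415]) cube([298, 320, 25]);
translate([14, 14, 0]) cylinder(h = 415, r = 14);
translate([284, 14, 0]) cylinder(h = 415, r = 14);
translate([14, 306, 0]) cylinder(h = 415, r = 14);
translate([284, 306, 0]) cylinder(h = 415, r = 14);
translate([11, 2, 440]) {
  translate([0, 0, 354]) cube([256, 313, 37]);
  cube([32, 32, 354]);
  translate([224, 0, 0]) cube([32, 32, 354]);
  translate([0, 281, 0]) cube([32, 32, 354]);
  translate([224, 281, 0]) cube([32, 32, 354]);
}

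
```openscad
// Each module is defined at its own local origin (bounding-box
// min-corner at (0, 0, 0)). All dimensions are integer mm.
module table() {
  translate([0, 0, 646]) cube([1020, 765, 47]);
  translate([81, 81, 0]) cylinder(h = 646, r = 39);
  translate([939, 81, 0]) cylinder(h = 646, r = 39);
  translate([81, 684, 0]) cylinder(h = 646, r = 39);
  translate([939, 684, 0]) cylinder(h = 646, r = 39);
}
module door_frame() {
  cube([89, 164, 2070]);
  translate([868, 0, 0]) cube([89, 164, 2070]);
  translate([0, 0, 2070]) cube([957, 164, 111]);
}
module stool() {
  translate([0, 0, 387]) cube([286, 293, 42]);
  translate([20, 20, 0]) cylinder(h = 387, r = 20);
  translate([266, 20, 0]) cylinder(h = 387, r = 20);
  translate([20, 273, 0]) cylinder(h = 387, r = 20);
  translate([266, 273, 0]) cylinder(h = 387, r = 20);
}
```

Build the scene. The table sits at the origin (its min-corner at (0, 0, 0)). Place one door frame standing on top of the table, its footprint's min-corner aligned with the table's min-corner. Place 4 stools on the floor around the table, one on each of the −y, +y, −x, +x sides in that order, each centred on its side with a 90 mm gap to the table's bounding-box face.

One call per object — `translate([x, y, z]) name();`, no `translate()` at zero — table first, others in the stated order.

table();
translate([0, 0, 693]) door_frame();
translate([367, -383, 0]) stool();
translate([367, 855, 0]) stool();
translate([-376, 236, 0]) stool();
translate([1110, 236, 0]) stool();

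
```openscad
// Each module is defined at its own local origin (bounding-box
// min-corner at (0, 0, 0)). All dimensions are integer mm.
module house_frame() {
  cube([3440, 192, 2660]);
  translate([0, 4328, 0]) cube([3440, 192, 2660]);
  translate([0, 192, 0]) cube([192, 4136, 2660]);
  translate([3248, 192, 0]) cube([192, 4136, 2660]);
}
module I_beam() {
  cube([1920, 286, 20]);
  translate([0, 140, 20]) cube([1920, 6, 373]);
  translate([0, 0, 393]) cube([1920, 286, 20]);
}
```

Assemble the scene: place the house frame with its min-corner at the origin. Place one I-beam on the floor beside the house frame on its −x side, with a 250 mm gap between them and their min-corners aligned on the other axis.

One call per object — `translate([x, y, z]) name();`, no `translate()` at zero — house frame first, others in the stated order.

house_frame();
translate([-2170, 0, 0]) I_beam();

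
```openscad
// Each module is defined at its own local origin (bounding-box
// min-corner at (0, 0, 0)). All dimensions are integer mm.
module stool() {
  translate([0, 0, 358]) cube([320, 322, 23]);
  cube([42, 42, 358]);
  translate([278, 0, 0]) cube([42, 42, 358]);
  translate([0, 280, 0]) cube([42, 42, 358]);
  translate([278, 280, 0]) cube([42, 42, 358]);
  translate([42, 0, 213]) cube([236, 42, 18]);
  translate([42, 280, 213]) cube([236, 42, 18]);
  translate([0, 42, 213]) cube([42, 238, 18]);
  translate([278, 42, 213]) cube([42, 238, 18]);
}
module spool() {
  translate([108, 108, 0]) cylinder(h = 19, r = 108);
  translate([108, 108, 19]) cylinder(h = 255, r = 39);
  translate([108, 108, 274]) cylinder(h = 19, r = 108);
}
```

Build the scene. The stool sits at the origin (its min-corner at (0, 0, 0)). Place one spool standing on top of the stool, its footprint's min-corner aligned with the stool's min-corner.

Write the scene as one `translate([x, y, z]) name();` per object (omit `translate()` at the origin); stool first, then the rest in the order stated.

stool();
translate([0, 0, 381]) spool();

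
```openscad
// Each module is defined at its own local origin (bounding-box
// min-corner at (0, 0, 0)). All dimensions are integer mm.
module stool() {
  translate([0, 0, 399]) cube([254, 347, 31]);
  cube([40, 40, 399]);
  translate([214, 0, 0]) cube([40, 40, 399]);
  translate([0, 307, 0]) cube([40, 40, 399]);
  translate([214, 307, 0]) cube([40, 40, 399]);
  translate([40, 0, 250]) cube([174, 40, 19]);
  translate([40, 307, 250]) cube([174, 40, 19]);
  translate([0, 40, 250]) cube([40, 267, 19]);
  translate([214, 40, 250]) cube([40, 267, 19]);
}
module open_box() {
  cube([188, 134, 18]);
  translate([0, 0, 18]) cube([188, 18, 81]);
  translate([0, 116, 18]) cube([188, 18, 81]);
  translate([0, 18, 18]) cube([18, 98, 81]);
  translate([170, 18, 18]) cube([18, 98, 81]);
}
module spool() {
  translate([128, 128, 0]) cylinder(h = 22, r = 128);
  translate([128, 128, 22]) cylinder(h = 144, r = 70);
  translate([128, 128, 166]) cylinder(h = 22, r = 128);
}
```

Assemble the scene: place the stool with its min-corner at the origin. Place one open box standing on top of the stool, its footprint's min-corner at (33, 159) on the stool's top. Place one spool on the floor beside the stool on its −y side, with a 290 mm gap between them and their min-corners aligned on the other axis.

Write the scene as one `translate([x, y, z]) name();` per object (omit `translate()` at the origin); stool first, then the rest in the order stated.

stool();
translate([33, 159, 430]) open_box();
translate([0, -546, 0]) spool();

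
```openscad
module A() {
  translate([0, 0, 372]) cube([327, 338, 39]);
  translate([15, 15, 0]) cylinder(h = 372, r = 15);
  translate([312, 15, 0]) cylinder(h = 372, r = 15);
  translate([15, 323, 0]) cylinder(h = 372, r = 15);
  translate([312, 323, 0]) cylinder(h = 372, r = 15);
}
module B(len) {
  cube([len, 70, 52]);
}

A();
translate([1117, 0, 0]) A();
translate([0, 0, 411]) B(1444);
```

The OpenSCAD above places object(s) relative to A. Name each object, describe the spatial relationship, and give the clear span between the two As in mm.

A is a stool. B is a beam. A beam spans the tops of two stools. The clear span between the two stools is 790 mm.

Second stool starts at x = 1117; first ends at x = 327; clear span = 1117 − 327 = 790 mm.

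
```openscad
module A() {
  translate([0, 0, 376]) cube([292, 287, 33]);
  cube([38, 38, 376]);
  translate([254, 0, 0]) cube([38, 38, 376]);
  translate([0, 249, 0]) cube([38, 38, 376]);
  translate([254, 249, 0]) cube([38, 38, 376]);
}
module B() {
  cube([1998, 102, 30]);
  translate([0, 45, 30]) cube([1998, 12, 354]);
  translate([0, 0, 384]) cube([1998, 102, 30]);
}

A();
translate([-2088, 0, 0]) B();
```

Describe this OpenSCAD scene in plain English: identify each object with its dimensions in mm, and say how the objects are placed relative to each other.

A is a four-legged stool. The seat is a 292×287×33 mm slab whose top surface is at z = 409 mm; four square legs, each 38×38 mm in cross-section, run from the floor (z = 0) to the underside of the seat, each flush with a corner of the seat.

B is an I-beam lying along x, 1998 mm long. Overall section height 414 mm. Two flanges 102 mm wide (y) and 30 mm thick, one on the floor and one at the top; a web 12 mm thick runs between them, centred on the flange width.

The I-beam is on the floor beside the stool on its −x side.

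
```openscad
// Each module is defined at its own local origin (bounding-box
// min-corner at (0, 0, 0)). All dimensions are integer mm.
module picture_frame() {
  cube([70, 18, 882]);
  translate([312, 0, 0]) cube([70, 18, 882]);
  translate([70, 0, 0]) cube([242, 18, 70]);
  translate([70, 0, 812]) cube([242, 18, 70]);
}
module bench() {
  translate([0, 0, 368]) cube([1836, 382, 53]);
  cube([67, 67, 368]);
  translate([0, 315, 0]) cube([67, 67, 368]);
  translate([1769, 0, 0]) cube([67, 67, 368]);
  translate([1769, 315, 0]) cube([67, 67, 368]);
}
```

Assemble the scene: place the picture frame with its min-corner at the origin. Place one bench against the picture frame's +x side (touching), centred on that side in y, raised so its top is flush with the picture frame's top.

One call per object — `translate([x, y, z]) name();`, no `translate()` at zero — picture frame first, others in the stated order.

picture_frame();
translate([382, -182, 461]) bench();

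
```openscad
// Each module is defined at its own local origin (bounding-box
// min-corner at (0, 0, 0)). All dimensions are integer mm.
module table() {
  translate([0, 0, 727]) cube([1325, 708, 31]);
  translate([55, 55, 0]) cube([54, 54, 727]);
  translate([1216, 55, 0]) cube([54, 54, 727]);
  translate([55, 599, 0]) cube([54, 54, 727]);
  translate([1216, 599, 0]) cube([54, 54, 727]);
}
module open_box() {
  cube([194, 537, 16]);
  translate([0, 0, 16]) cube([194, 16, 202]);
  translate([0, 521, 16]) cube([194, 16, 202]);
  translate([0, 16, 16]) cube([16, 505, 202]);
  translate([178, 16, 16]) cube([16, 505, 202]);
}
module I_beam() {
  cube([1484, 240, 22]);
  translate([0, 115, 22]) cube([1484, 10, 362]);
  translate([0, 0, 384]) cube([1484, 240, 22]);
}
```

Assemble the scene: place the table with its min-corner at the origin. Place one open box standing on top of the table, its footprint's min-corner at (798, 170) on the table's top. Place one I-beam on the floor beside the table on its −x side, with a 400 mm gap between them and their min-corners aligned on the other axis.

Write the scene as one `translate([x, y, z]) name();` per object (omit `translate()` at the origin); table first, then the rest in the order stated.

table();
translate([798, 170, 758]) open_box();
translate([-1884, 0, 0]) I_beam();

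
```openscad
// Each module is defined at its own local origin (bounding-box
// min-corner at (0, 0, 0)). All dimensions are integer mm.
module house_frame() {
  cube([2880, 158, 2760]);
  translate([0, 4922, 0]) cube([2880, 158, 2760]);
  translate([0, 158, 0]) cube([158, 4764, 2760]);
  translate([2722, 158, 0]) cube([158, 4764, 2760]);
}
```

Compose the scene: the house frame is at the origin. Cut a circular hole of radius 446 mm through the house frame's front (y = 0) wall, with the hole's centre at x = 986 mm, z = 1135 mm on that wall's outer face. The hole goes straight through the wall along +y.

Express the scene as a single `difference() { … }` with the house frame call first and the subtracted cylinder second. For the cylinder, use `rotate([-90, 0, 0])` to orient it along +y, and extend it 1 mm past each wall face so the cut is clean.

difference() {
  house_frame();
  translate([986, -1, 1135]) rotate([-90, 0, 0]) cylinder(h = 160, r = 446);
}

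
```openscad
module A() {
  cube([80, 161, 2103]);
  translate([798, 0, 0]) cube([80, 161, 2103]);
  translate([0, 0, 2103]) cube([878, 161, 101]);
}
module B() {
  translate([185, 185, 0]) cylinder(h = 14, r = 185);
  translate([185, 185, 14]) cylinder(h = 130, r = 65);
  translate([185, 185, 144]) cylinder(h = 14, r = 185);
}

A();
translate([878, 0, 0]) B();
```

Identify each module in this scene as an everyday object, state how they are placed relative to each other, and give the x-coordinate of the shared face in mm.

A is a door frame. B is a spool. The spool is against the door frame's +x side, with their −y faces flush. The x-coordinate of the shared face is 878 mm.

The door frame's +x face and the spool's −x face are both at x = 878 mm.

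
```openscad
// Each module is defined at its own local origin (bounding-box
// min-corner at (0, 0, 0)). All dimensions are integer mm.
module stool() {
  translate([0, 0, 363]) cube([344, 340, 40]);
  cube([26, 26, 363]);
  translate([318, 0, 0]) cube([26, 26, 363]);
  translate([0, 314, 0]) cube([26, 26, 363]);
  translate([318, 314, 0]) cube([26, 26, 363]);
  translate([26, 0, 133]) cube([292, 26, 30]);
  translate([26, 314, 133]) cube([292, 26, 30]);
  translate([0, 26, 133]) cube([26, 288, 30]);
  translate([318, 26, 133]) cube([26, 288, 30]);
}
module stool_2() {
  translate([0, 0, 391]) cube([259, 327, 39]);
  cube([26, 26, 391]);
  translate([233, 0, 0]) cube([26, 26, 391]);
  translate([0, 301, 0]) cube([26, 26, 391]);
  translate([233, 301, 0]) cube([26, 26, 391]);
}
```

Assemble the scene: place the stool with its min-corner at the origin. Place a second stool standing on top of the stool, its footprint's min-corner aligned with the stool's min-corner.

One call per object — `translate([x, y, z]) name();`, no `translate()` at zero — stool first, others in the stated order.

stool();
translate([0, 0, 403]) stool_2();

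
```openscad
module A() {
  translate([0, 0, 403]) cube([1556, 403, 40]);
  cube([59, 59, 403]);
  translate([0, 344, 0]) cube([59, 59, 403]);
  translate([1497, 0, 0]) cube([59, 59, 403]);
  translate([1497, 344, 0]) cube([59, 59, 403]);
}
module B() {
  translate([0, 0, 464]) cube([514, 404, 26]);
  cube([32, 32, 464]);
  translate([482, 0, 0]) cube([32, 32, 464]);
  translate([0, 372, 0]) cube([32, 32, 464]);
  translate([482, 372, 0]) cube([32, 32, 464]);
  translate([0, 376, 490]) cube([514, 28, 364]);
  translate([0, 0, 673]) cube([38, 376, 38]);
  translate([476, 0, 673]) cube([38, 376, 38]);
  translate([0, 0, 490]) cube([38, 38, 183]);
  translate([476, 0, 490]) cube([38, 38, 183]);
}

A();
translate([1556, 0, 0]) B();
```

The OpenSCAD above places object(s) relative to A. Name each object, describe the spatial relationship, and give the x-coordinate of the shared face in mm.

The bench's +x face and the chair's −x face are both at x = 1556 mm.

A is a bench. B is a chair. The chair is against the bench's +x side, with their −y faces flush. The x-coordinate of the shared face is 1556 mm.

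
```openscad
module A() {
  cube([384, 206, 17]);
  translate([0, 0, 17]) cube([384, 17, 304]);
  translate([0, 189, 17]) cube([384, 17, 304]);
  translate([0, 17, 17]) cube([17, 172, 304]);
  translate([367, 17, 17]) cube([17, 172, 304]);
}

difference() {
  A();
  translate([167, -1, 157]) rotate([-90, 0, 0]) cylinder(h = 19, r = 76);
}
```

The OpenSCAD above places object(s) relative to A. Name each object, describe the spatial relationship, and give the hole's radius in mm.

A is an open box. The open box has a circular hole through its front wall. The hole's radius is 76 mm.

The subtracted cylinder has r = 76 mm.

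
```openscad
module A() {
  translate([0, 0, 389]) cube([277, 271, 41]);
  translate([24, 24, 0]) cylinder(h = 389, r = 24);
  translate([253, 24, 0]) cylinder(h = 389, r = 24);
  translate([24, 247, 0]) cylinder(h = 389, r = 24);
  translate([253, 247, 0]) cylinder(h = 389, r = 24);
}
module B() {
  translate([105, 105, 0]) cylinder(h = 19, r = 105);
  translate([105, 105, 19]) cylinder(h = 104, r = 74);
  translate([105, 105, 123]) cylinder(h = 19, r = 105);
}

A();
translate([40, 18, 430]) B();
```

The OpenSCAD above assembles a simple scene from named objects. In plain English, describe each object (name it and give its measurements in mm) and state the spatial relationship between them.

A is a four-legged stool. The seat is 277×271 mm, 41 mm thick, top at z = 430 mm. It stands on four round legs, each 48 mm in diameter, from z = 0 to the seat underside, each leg's axis is inset half a diameter from the nearest pair of seat edges (so the leg's bounding box is flush with the corner).

B is a spool: two coaxial disc flanges of radius 105 mm and thickness 19 mm, joined by a core cylinder of radius 74 mm and height 104 mm. The lower flange rests on z = 0 and the three cylinders share a vertical axis.

The spool is on top of the stool.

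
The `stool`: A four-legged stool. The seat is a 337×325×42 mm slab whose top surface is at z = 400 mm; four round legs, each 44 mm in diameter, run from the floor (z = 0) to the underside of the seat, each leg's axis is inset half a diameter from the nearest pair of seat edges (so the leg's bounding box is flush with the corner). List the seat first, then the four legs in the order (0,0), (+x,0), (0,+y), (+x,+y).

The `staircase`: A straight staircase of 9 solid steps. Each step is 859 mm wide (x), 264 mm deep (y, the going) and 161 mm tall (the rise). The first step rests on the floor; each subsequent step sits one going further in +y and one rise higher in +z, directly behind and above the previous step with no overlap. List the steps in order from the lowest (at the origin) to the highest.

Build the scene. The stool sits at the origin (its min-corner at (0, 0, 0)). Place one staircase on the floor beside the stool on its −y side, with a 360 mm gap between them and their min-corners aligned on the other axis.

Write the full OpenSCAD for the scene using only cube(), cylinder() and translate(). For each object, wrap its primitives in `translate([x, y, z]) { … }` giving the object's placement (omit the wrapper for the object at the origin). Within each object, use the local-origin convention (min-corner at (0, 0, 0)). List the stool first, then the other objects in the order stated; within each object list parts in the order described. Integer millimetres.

translate([0, 0, 358]) cube([337, 325, 42]);
translate([22, 22, 0]) cylinder(h = 358, r = 22);
translate([315, 22, 0]) cylinder(h = 358, r = 22);
translate([22, 303, 0]) cylinder(h = 358, r = 22);
translate([315, 303, 0]) cylinder(h = 358, r = 22);
translate([0, -2736, 0]) {
  cube([859, 264, 161]);
  translate([0, 264, 161]) cube([859, 264, 161]);
  translate([0, 528, 322]) cube([859, 264, 161]);
  translate([0, 792, 483]) cube([859, 264, 161]);
  translate([0, 1056, 644]) cube([859, 264, 161]);
  translate([0, 1320, 805]) cube([859, 264, 161]);
  translate([0, 1584, 966]) cube([859, 264, 161]);
  translate([0, 1848, 1127]) cube([859, 264, 161]);
  translate([0, 2112, 1288]) cube([859, 264, 161]);
}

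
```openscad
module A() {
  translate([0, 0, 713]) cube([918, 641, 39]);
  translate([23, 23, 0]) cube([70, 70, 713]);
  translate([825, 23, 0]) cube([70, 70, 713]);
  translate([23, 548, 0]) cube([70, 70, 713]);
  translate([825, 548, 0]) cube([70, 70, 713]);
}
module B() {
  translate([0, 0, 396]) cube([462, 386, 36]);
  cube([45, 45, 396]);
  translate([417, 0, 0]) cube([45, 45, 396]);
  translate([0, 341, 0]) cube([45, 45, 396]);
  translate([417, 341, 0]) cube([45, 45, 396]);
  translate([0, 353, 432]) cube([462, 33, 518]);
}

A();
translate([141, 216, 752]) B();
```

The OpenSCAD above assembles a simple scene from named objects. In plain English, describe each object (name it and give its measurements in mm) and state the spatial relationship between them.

A is a rectangular dining table. The top is 918×641×39 mm with its upper surface at z = 752 mm. It stands on four 70×70 mm square legs, each inset 23 mm from the nearest pair of top edges, running from the floor to the underside of the top.

B is a chair: 462×386 mm seat, 36 mm thick, top at z = 432 mm, on four 45 mm square corner legs flush with the seat edges. A 33 mm thick backrest slab spans the full seat width, extending 518 mm above the seat top, its back face flush with the seat's +y edge.

The chair is on top of the table.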